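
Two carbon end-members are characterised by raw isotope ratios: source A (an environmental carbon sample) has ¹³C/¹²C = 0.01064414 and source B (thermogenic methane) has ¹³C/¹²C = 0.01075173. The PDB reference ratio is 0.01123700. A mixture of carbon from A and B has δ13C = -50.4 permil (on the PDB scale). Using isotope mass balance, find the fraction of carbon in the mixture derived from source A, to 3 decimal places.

δ_A = (0.01064414/0.01123700 − 1)×1000 = (0.947240 − 1)×1000 = -52.760 permil
δ_B = (0.01075173/0.01123700 − 1)×1000 = (0.956815 − 1)×1000 = -43.185 permil
f_A = (δ_mix − δ_B)/(δ_A − δ_B) = (-50.4 − (-43.185))/(-52.760 − (-43.185))
f_A = -7.215 / -9.575 = 0.7536

0.754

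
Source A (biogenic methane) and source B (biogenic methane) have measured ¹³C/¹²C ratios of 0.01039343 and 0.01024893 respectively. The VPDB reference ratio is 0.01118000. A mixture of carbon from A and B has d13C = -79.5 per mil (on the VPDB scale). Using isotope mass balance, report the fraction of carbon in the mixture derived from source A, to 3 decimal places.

0.292

δ_A = (0.01039343/0.01118000 − 1)×1000 = (0.929645 − 1)×1000 = -70.355 per mil
δ_B = (0.01024893/0.01118000 − 1)×1000 = (0.916720 − 1)×1000 = -83.280 per mil
f_A = (δ_mix − δ_B)/(δ_A − δ_B) = (-79.5 − (-83.280))/(-70.355 − (-83.280))
f_A = 3.780 / 12.925 = 0.2925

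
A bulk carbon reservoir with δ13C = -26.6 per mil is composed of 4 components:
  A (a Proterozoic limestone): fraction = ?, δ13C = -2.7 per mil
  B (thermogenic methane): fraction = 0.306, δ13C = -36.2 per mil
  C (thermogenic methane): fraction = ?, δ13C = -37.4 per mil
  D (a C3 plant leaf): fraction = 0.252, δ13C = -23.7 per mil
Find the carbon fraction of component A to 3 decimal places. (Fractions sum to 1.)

0.201

Let f_A and f_C be the unknown fractions; fractions sum to 1 so f_A + f_C = 0.442.
Mass balance: Σ fᵢ·δᵢ = δ_bulk ⇒ f_A·(-2.7) + f_C·(-37.4) = -26.6 − (-17.050) = -9.550
Substitute f_C = 0.442 − f_A:
f_A·(-2.7 − -37.4) = -9.550 − 0.442×(-37.4) = 6.980
f_A = 6.980 / 34.7 = 0.2012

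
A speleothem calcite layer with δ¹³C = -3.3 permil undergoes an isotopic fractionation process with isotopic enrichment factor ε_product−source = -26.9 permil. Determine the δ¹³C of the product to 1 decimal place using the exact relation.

-30.1 permil

Exactly, δ_product = (δ_source + 1000)·(ε/1000 + 1) − 1000.
δ_product = (-3.3 + 1000) × (-26.9/1000 + 1) − 1000
δ_product = -30.11 permil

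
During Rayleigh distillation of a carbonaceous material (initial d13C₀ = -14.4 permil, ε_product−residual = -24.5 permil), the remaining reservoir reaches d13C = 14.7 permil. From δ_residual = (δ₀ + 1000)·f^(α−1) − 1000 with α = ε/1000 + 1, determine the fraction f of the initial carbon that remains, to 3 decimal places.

0.305

α − 1 = ε/1000 = -0.0245
(δ_res + 1000)/(δ₀ + 1000) = (14.7 + 1000)/(-14.4 + 1000) = 1014.7/985.6 = 1.029525
f = 1.029525^(1/-0.0245) = exp(ln(1.029525)/-0.0245) = exp(0.02910/-0.0245)
f = exp(-1.1877) = 0.3049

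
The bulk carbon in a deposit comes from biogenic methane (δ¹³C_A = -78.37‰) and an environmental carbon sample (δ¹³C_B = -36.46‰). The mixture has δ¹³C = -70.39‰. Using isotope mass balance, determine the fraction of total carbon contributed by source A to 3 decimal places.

0.810

δ_mix = f_A·δ_A + (1 − f_A)·δ_B  ⇒  f_A = (δ_mix − δ_B)/(δ_A − δ_B)
f_A = (-70.39 − (-36.46)) / (-78.37 − (-36.46))
f_A = -33.93 / -41.91 = 0.8096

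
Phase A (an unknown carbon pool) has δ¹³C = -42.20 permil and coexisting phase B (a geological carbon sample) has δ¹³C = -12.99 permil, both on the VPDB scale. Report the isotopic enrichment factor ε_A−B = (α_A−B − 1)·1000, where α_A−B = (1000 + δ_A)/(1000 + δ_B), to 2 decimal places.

α_A−B = (1000 + -42.20) / (1000 + -12.99) = 957.80 / 987.01 = 0.970406
ε_A−B = (0.970406 − 1) × 1000 = -29.594 permil
(The approximation ε ≈ δ_A − δ_B would give -29.21 permil.)

-29.59 permil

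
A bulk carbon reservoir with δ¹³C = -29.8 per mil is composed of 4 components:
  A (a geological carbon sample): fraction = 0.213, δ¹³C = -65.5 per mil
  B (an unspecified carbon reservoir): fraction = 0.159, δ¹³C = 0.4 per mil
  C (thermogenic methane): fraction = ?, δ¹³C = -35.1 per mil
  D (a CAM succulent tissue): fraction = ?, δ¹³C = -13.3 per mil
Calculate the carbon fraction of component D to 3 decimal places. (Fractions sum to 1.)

Let f_D and f_C be the unknown fractions; fractions sum to 1 so f_D + f_C = 0.628.
Mass balance: Σ fᵢ·δᵢ = δ_bulk ⇒ f_D·(-13.3) + f_C·(-35.1) = -29.8 − (-13.888) = -15.912
Substitute f_C = 0.628 − f_D:
f_D·(-13.3 − -35.1) = -15.912 − 0.628×(-35.1) = 6.131
f_D = 6.131 / 21.8 = 0.2812

0.281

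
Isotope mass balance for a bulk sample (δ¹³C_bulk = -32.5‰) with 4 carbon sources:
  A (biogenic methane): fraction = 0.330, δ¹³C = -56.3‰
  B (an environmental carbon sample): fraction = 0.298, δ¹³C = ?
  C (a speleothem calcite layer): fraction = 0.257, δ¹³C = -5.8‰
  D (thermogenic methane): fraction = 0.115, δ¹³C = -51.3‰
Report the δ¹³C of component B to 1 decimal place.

-21.9‰

Isotope mass balance: δ_bulk = Σ fᵢ·δᵢ.
-32.5 = 0.330×(-56.3) + 0.298×δ_B + 0.257×(-5.8) + 0.115×(-51.3)
0.298·δ_B = -32.5 − (-25.969) = -6.531
δ_B = -6.531 / 0.298 = -21.92‰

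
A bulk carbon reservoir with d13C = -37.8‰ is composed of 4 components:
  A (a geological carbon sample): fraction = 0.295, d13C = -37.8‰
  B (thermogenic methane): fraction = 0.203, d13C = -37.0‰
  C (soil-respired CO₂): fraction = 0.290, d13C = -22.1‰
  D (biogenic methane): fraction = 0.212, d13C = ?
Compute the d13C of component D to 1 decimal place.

-60.0‰

Isotope mass balance: δ_bulk = Σ fᵢ·δᵢ.
-37.8 = 0.295×(-37.8) + 0.203×(-37.0) + 0.290×(-22.1) + 0.212×δ_D
0.212·δ_D = -37.8 − (-25.071) = -12.729
δ_D = -12.729 / 0.212 = -60.04‰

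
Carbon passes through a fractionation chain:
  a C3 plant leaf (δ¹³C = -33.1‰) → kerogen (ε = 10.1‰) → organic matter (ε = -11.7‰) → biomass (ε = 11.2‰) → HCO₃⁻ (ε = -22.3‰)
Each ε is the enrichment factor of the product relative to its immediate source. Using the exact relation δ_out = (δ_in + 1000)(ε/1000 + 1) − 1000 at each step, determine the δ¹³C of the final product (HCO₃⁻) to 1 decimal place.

-45.7‰

step 1: δ = (-33.10 + 1000)·(10.1/1000 + 1) − 1000 = -23.33‰
step 2: δ = (-23.33 + 1000)·(-11.7/1000 + 1) − 1000 = -34.76‰
step 3: δ = (-34.76 + 1000)·(11.2/1000 + 1) − 1000 = -23.95‰
step 4: δ = (-23.95 + 1000)·(-22.3/1000 + 1) − 1000 = -45.72‰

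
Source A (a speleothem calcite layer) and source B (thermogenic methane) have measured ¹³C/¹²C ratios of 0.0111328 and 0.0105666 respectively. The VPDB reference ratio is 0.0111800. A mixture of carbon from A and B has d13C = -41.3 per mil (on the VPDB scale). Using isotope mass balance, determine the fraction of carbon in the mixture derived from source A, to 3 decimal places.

0.268

δ_A = (0.0111328/0.0111800 − 1)×1000 = (0.995778 − 1)×1000 = -4.222 per mil
δ_B = (0.0105666/0.0111800 − 1)×1000 = (0.945134 − 1)×1000 = -54.866 per mil
f_A = (δ_mix − δ_B)/(δ_A − δ_B) = (-41.3 − (-54.866))/(-4.222 − (-54.866))
f_A = 13.566 / 50.644 = 0.2679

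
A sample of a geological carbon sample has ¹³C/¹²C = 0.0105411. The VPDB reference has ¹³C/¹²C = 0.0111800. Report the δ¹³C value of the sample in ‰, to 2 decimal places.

-57.15‰

δ¹³C = (R_sample / R_standard − 1) × 1000
R_sample / R_standard = 0.0105411 / 0.0111800 = 0.942853
δ¹³C = (0.942853 − 1) × 1000 = -57.147‰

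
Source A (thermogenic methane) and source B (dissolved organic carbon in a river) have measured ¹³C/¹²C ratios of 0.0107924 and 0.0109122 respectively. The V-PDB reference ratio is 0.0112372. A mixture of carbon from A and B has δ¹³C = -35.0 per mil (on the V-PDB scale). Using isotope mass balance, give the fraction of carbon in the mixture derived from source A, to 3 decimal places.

0.570

δ_A = (0.0107924/0.0112372 − 1)×1000 = (0.960417 − 1)×1000 = -39.583 per mil
δ_B = (0.0109122/0.0112372 − 1)×1000 = (0.971078 − 1)×1000 = -28.922 per mil
f_A = (δ_mix − δ_B)/(δ_A − δ_B) = (-35.0 − (-28.922))/(-39.583 − (-28.922))
f_A = -6.078 / -10.661 = 0.5701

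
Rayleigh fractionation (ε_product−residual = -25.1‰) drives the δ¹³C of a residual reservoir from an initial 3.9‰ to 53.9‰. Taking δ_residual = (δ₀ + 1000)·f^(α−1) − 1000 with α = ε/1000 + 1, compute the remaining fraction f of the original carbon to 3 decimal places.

0.144

α − 1 = ε/1000 = -0.0251
(δ_res + 1000)/(δ₀ + 1000) = (53.9 + 1000)/(3.9 + 1000) = 1053.9/1003.9 = 1.049806
f = 1.049806^(1/-0.0251) = exp(ln(1.049806)/-0.0251) = exp(0.04861/-0.0251)
f = exp(-1.9365) = 0.1442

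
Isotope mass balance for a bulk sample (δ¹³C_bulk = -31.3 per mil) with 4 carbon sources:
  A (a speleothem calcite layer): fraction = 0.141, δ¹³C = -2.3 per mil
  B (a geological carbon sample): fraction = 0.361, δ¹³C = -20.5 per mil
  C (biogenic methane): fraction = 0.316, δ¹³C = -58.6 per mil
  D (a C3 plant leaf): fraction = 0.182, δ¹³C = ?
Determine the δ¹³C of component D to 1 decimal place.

Isotope mass balance: δ_bulk = Σ fᵢ·δᵢ.
-31.3 = 0.141×(-2.3) + 0.361×(-20.5) + 0.316×(-58.6) + 0.182×δ_D
0.182·δ_D = -31.3 − (-26.242) = -5.058
δ_D = -5.058 / 0.182 = -27.79 per mil

-27.8 per mil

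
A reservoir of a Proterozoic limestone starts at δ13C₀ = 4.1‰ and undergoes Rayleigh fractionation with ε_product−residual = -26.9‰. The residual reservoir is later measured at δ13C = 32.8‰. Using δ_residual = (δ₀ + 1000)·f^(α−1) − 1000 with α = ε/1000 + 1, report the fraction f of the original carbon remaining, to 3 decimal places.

α − 1 = ε/1000 = -0.0269
(δ_res + 1000)/(δ₀ + 1000) = (32.8 + 1000)/(4.1 + 1000) = 1032.8/1004.1 = 1.028583
f = 1.028583^(1/-0.0269) = exp(ln(1.028583)/-0.0269) = exp(0.02818/-0.0269)
f = exp(-1.0477) = 0.3508

0.351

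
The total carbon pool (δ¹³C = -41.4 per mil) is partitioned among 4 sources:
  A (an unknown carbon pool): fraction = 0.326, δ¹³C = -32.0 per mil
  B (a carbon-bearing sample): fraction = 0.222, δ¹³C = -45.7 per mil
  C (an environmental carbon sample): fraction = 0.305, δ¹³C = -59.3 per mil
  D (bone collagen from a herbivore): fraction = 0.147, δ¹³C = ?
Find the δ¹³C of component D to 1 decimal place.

Isotope mass balance: δ_bulk = Σ fᵢ·δᵢ.
-41.4 = 0.326×(-32.0) + 0.222×(-45.7) + 0.305×(-59.3) + 0.147×δ_D
0.147·δ_D = -41.4 − (-38.664) = -2.736
δ_D = -2.736 / 0.147 = -18.61 per mil

-18.6 per mil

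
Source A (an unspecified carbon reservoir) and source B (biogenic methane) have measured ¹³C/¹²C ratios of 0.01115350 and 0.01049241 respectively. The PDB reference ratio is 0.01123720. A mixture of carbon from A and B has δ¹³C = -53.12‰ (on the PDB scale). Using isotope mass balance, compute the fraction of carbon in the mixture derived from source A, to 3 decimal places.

δ_A = (0.01115350/0.01123720 − 1)×1000 = (0.992552 − 1)×1000 = -7.448‰
δ_B = (0.01049241/0.01123720 − 1)×1000 = (0.933721 − 1)×1000 = -66.279‰
f_A = (δ_mix − δ_B)/(δ_A − δ_B) = (-53.12 − (-66.279))/(-7.448 − (-66.279))
f_A = 13.159 / 58.830 = 0.2237

0.224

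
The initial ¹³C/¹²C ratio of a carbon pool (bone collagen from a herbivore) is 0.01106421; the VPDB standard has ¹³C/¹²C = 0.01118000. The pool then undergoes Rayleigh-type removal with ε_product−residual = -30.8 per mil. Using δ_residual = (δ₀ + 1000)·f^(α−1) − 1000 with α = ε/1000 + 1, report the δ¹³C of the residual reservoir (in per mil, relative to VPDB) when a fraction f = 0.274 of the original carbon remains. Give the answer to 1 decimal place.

29.9 per mil

δ₀ = (0.01106421/0.01118000 − 1)×1000 = (0.989643 − 1)×1000 = -10.357 per mil
α − 1 = ε/1000 = -0.0308
f^(α−1) = 0.274^(-0.0308) = 1.040680
δ_res = (-10.357 + 1000) × 1.040680 − 1000 = 1029.902 − 1000 = 29.90 per mil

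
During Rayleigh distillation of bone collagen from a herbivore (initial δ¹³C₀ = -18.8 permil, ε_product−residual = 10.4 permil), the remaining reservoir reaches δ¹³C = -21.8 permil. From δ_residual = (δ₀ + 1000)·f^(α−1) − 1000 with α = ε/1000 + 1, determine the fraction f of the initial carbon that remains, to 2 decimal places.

0.74

α − 1 = ε/1000 = 0.0104
(δ_res + 1000)/(δ₀ + 1000) = (-21.8 + 1000)/(-18.8 + 1000) = 978.2/981.2 = 0.996943
f = 0.996943^(1/0.0104) = exp(ln(0.996943)/0.0104) = exp(-0.00306/0.0104)
f = exp(-0.2944) = 0.7449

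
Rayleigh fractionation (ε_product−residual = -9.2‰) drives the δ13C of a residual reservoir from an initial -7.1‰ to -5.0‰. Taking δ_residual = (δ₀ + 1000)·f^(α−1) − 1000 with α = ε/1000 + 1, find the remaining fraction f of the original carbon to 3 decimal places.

0.795

α − 1 = ε/1000 = -0.0092
(δ_res + 1000)/(δ₀ + 1000) = (-5.0 + 1000)/(-7.1 + 1000) = 995.0/992.9 = 1.002115
f = 1.002115^(1/-0.0092) = exp(ln(1.002115)/-0.0092) = exp(0.00211/-0.0092)
f = exp(-0.2297) = 0.7948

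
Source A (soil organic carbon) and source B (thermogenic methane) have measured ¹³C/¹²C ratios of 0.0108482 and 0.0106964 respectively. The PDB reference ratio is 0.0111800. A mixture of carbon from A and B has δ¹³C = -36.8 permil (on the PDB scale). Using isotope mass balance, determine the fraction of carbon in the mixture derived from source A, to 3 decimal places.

δ_A = (0.0108482/0.0111800 − 1)×1000 = (0.970322 − 1)×1000 = -29.678 permil
δ_B = (0.0106964/0.0111800 − 1)×1000 = (0.956744 − 1)×1000 = -43.256 permil
f_A = (δ_mix − δ_B)/(δ_A − δ_B) = (-36.8 − (-43.256))/(-29.678 − (-43.256))
f_A = 6.456 / 13.578 = 0.4755

0.475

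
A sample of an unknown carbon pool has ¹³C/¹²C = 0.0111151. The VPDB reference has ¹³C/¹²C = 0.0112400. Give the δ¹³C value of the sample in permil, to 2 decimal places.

-11.11 permil

δ¹³C = (R_sample / R_standard − 1) × 1000
R_sample / R_standard = 0.0111151 / 0.0112400 = 0.988888
δ¹³C = (0.988888 − 1) × 1000 = -11.112 permil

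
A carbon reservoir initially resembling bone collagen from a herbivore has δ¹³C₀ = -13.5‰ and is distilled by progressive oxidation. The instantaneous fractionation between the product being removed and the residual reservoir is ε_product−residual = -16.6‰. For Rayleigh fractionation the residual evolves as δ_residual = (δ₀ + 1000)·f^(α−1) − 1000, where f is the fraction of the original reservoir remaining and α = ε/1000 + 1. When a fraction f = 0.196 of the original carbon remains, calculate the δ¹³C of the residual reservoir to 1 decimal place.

13.6‰

Rayleigh residual: δ_res = (δ₀ + 1000)·f^(α−1) − 1000
α = ε/1000 + 1 = 0.98340, so α − 1 = -0.01660
f^(α−1) = 0.196^(-0.01660) = 1.027421
δ_res = (-13.5 + 1000) × 1.027421 − 1000 = 1013.551 − 1000 = 13.55‰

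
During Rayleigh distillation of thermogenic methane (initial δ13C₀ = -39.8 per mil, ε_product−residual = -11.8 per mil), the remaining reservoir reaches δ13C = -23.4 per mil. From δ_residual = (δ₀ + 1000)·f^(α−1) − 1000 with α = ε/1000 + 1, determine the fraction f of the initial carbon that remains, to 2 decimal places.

α − 1 = ε/1000 = -0.0118
(δ_res + 1000)/(δ₀ + 1000) = (-23.4 + 1000)/(-39.8 + 1000) = 976.6/960.2 = 1.017080
f = 1.017080^(1/-0.0118) = exp(ln(1.017080)/-0.0118) = exp(0.01694/-0.0118)
f = exp(-1.4352) = 0.2381

0.24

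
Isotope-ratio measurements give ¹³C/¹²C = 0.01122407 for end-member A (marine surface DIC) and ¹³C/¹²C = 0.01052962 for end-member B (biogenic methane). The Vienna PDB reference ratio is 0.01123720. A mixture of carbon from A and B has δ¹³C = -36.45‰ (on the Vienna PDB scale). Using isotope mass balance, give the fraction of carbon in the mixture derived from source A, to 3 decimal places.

0.429

δ_A = (0.01122407/0.01123720 − 1)×1000 = (0.998832 − 1)×1000 = -1.168‰
δ_B = (0.01052962/0.01123720 − 1)×1000 = (0.937032 − 1)×1000 = -62.968‰
f_A = (δ_mix − δ_B)/(δ_A − δ_B) = (-36.45 − (-62.968))/(-1.168 − (-62.968))
f_A = 26.518 / 61.799 = 0.4291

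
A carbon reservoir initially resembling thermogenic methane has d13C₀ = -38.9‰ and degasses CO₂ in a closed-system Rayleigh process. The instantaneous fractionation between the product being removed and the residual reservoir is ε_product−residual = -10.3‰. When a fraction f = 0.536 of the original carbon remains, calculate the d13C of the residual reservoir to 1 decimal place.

-32.7‰

Rayleigh residual: δ_res = (δ₀ + 1000)·f^(α−1) − 1000
α = ε/1000 + 1 = 0.98970, so α − 1 = -0.01030
f^(α−1) = 0.536^(-0.01030) = 1.006444
δ_res = (-38.9 + 1000) × 1.006444 − 1000 = 967.293 − 1000 = -32.71‰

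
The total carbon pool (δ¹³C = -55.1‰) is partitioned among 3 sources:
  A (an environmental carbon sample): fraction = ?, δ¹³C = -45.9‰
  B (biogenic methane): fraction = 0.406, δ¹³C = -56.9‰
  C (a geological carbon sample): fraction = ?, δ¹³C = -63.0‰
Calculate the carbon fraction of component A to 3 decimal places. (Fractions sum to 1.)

0.317

Let f_A and f_C be the unknown fractions; fractions sum to 1 so f_A + f_C = 0.594.
Mass balance: Σ fᵢ·δᵢ = δ_bulk ⇒ f_A·(-45.9) + f_C·(-63.0) = -55.1 − (-23.101) = -31.999
Substitute f_C = 0.594 − f_A:
f_A·(-45.9 − -63.0) = -31.999 − 0.594×(-63.0) = 5.423
f_A = 5.423 / 17.1 = 0.3172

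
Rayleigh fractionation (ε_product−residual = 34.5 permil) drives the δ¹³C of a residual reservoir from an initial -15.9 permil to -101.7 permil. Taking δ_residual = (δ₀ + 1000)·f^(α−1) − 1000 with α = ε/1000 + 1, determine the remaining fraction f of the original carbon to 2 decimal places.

0.07

α − 1 = ε/1000 = 0.0345
(δ_res + 1000)/(δ₀ + 1000) = (-101.7 + 1000)/(-15.9 + 1000) = 898.3/984.1 = 0.912814
f = 0.912814^(1/0.0345) = exp(ln(0.912814)/0.0345) = exp(-0.09122/0.0345)
f = exp(-2.6442) = 0.0711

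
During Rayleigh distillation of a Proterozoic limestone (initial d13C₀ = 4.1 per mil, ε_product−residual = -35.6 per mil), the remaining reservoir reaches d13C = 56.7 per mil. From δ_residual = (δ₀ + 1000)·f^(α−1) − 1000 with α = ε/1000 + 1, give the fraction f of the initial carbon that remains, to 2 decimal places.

0.24

α − 1 = ε/1000 = -0.0356
(δ_res + 1000)/(δ₀ + 1000) = (56.7 + 1000)/(4.1 + 1000) = 1056.7/1004.1 = 1.052385
f = 1.052385^(1/-0.0356) = exp(ln(1.052385)/-0.0356) = exp(0.05106/-0.0356)
f = exp(-1.4342) = 0.2383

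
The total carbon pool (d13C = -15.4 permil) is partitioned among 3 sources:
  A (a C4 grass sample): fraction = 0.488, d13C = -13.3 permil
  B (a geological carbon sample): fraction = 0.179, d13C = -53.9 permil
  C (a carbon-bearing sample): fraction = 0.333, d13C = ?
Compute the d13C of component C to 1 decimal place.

Isotope mass balance: δ_bulk = Σ fᵢ·δᵢ.
-15.4 = 0.488×(-13.3) + 0.179×(-53.9) + 0.333×δ_C
0.333·δ_C = -15.4 − (-16.139) = 0.739
δ_C = 0.739 / 0.333 = 2.22 permil

2.2 permil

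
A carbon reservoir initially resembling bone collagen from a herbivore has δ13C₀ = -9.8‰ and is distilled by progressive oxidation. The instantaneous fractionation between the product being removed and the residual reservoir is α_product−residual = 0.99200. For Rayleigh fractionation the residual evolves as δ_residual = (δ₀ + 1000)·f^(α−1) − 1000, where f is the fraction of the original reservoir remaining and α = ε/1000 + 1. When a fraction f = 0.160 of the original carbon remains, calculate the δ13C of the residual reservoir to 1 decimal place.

4.8‰

Rayleigh residual: δ_res = (δ₀ + 1000)·f^(α−1) − 1000
α − 1 = -0.00800
f^(α−1) = 0.160^(-0.00800) = 1.014769
δ_res = (-9.8 + 1000) × 1.014769 − 1000 = 1004.824 − 1000 = 4.82‰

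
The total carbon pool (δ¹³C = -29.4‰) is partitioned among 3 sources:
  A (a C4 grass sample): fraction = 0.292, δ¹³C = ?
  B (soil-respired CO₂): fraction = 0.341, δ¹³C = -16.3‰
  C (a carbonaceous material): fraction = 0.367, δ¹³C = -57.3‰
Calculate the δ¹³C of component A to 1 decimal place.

Isotope mass balance: δ_bulk = Σ fᵢ·δᵢ.
-29.4 = 0.292×δ_A + 0.341×(-16.3) + 0.367×(-57.3)
0.292·δ_A = -29.4 − (-26.587) = -2.813
δ_A = -2.813 / 0.292 = -9.63‰

-9.6‰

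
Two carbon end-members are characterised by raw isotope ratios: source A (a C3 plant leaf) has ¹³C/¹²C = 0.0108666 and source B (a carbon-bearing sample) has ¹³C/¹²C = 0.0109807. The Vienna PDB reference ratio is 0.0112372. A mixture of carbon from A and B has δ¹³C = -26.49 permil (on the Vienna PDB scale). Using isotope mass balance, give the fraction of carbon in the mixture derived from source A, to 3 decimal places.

δ_A = (0.0108666/0.0112372 − 1)×1000 = (0.967020 − 1)×1000 = -32.980 permil
δ_B = (0.0109807/0.0112372 − 1)×1000 = (0.977174 − 1)×1000 = -22.826 permil
f_A = (δ_mix − δ_B)/(δ_A − δ_B) = (-26.49 − (-22.826))/(-32.980 − (-22.826))
f_A = -3.664 / -10.154 = 0.3609

0.361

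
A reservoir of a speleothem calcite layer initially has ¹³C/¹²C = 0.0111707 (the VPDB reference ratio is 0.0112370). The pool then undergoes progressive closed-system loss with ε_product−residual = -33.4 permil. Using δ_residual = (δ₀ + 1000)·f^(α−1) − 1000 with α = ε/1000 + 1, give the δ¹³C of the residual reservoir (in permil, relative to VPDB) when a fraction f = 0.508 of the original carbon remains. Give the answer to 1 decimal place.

δ₀ = (0.0111707/0.0112370 − 1)×1000 = (0.994100 − 1)×1000 = -5.900 permil
α − 1 = ε/1000 = -0.0334
f^(α−1) = 0.508^(-0.0334) = 1.022879
δ_res = (-5.900 + 1000) × 1.022879 − 1000 = 1016.844 − 1000 = 16.84 permil

16.8 permil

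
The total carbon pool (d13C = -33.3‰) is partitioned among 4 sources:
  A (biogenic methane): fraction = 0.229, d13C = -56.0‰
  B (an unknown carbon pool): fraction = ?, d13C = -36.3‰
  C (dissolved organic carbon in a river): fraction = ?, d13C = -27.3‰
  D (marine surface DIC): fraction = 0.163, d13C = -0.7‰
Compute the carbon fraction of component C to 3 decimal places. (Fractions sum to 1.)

Let f_C and f_B be the unknown fractions; fractions sum to 1 so f_C + f_B = 0.608.
Mass balance: Σ fᵢ·δᵢ = δ_bulk ⇒ f_C·(-27.3) + f_B·(-36.3) = -33.3 − (-12.938) = -20.362
Substitute f_B = 0.608 − f_C:
f_C·(-27.3 − -36.3) = -20.362 − 0.608×(-36.3) = 1.709
f_C = 1.709 / 9.0 = 0.1898

0.190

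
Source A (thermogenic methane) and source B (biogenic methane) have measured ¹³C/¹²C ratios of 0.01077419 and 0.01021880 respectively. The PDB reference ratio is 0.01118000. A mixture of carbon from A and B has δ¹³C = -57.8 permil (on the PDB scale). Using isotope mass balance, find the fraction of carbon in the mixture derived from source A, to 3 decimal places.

δ_A = (0.01077419/0.01118000 − 1)×1000 = (0.963702 − 1)×1000 = -36.298 permil
δ_B = (0.01021880/0.01118000 − 1)×1000 = (0.914025 − 1)×1000 = -85.975 permil
f_A = (δ_mix − δ_B)/(δ_A − δ_B) = (-57.8 − (-85.975))/(-36.298 − (-85.975))
f_A = 28.175 / 49.677 = 0.5672

0.567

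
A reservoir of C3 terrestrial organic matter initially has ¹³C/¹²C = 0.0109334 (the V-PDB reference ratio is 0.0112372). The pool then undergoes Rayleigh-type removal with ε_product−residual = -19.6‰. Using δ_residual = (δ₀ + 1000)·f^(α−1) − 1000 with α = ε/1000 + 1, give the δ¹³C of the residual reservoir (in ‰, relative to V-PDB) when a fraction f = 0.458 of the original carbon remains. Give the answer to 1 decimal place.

-12.0‰

δ₀ = (0.0109334/0.0112372 − 1)×1000 = (0.972965 − 1)×1000 = -27.035‰
α − 1 = ε/1000 = -0.0196
f^(α−1) = 0.458^(-0.0196) = 1.015423
δ_res = (-27.035 + 1000) × 1.015423 − 1000 = 987.971 − 1000 = -12.03‰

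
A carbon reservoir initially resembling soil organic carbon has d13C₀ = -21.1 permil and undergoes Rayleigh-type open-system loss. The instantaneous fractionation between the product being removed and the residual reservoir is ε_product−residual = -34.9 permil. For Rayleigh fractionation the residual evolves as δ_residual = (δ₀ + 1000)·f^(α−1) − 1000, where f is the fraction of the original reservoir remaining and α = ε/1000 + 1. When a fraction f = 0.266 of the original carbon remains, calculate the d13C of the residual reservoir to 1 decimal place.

Rayleigh residual: δ_res = (δ₀ + 1000)·f^(α−1) − 1000
α = ε/1000 + 1 = 0.96510, so α − 1 = -0.03490
f^(α−1) = 0.266^(-0.03490) = 1.047301
δ_res = (-21.1 + 1000) × 1.047301 − 1000 = 1025.203 − 1000 = 25.20 permil

25.2 permil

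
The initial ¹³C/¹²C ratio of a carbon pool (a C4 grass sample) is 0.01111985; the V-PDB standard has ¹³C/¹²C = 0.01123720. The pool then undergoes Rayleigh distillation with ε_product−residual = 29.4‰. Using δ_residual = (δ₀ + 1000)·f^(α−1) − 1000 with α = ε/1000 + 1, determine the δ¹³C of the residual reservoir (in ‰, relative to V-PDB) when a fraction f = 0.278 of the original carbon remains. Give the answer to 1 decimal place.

-47.0‰

δ₀ = (0.01111985/0.01123720 − 1)×1000 = (0.989557 − 1)×1000 = -10.443‰
α − 1 = ε/1000 = 0.0294
f^(α−1) = 0.278^(0.0294) = 0.963063
δ_res = (-10.443 + 1000) × 0.963063 − 1000 = 953.006 − 1000 = -46.99‰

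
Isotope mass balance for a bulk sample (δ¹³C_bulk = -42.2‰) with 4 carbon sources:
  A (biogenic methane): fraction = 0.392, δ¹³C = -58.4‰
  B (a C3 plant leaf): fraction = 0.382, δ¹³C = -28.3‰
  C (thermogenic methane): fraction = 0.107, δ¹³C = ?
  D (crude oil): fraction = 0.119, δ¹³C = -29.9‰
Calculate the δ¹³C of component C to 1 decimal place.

-46.2‰

Isotope mass balance: δ_bulk = Σ fᵢ·δᵢ.
-42.2 = 0.392×(-58.4) + 0.382×(-28.3) + 0.107×δ_C + 0.119×(-29.9)
0.107·δ_C = -42.2 − (-37.261) = -4.939
δ_C = -4.939 / 0.107 = -46.15‰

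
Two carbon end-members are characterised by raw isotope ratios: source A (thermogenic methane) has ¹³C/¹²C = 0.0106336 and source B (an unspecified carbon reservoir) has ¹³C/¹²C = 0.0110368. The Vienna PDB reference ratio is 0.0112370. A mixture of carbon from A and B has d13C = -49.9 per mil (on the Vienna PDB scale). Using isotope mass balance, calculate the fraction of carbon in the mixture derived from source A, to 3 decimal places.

δ_A = (0.0106336/0.0112370 − 1)×1000 = (0.946302 − 1)×1000 = -53.698 per mil
δ_B = (0.0110368/0.0112370 − 1)×1000 = (0.982184 − 1)×1000 = -17.816 per mil
f_A = (δ_mix − δ_B)/(δ_A − δ_B) = (-49.9 − (-17.816))/(-53.698 − (-17.816))
f_A = -32.084 / -35.881 = 0.8942

0.894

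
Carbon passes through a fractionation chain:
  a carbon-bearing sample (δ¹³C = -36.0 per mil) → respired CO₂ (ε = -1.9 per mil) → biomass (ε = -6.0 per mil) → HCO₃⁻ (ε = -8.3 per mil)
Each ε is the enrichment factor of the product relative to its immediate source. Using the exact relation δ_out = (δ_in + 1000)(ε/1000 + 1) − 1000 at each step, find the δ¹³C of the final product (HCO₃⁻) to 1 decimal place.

-51.5 per mil

step 1: δ = (-36.00 + 1000)·(-1.9/1000 + 1) − 1000 = -37.83 per mil
step 2: δ = (-37.83 + 1000)·(-6.0/1000 + 1) − 1000 = -43.60 per mil
step 3: δ = (-43.60 + 1000)·(-8.3/1000 + 1) − 1000 = -51.54 per mil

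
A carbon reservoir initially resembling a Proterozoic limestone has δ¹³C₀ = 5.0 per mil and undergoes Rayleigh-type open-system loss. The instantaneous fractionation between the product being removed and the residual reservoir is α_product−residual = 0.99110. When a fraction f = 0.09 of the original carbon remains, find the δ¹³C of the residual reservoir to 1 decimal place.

Rayleigh residual: δ_res = (δ₀ + 1000)·f^(α−1) − 1000
α − 1 = -0.00890
f^(α−1) = 0.09^(-0.00890) = 1.021662
δ_res = (5.0 + 1000) × 1.021662 − 1000 = 1026.770 − 1000 = 26.77 per mil

26.8 per mil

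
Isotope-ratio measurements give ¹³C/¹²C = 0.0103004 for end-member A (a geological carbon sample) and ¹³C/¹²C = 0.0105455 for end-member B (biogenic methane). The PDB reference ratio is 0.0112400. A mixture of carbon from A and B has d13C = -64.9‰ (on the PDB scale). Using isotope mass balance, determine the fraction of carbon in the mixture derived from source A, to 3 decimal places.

δ_A = (0.0103004/0.0112400 − 1)×1000 = (0.916406 − 1)×1000 = -83.594‰
δ_B = (0.0105455/0.0112400 − 1)×1000 = (0.938212 − 1)×1000 = -61.788‰
f_A = (δ_mix − δ_B)/(δ_A − δ_B) = (-64.9 − (-61.788))/(-83.594 − (-61.788))
f_A = -3.112 / -21.806 = 0.1427

0.143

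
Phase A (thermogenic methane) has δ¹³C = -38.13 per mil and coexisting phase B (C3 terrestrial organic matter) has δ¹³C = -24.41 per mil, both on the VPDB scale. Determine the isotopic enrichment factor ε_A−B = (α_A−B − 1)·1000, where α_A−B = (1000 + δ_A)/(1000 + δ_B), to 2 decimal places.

α_A−B = (1000 + -38.13) / (1000 + -24.41) = 961.87 / 975.59 = 0.985937
ε_A−B = (0.985937 − 1) × 1000 = -14.063 per mil
(The approximation ε ≈ δ_A − δ_B would give -13.72 per mil.)

-14.06 per mil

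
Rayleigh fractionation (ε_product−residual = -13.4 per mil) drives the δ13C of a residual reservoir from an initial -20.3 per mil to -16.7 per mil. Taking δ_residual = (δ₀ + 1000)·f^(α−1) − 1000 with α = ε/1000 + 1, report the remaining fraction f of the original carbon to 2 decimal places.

0.76

α − 1 = ε/1000 = -0.0134
(δ_res + 1000)/(δ₀ + 1000) = (-16.7 + 1000)/(-20.3 + 1000) = 983.3/979.7 = 1.003675
f = 1.003675^(1/-0.0134) = exp(ln(1.003675)/-0.0134) = exp(0.00367/-0.0134)
f = exp(-0.2737) = 0.7605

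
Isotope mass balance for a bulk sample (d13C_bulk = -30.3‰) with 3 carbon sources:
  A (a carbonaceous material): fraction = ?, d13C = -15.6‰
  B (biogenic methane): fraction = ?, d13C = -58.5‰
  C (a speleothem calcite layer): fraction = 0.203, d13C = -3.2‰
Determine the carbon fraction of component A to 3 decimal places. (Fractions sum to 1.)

Let f_A and f_B be the unknown fractions; fractions sum to 1 so f_A + f_B = 0.797.
Mass balance: Σ fᵢ·δᵢ = δ_bulk ⇒ f_A·(-15.6) + f_B·(-58.5) = -30.3 − (-0.650) = -29.650
Substitute f_B = 0.797 − f_A:
f_A·(-15.6 − -58.5) = -29.650 − 0.797×(-58.5) = 16.974
f_A = 16.974 / 42.9 = 0.3957

0.396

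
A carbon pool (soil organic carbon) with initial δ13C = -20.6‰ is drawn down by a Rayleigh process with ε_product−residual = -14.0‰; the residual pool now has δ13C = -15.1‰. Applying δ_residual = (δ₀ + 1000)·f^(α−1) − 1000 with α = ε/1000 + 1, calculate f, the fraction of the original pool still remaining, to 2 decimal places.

α − 1 = ε/1000 = -0.0140
(δ_res + 1000)/(δ₀ + 1000) = (-15.1 + 1000)/(-20.6 + 1000) = 984.9/979.4 = 1.005616
f = 1.005616^(1/-0.0140) = exp(ln(1.005616)/-0.0140) = exp(0.00560/-0.0140)
f = exp(-0.4000) = 0.6703

0.67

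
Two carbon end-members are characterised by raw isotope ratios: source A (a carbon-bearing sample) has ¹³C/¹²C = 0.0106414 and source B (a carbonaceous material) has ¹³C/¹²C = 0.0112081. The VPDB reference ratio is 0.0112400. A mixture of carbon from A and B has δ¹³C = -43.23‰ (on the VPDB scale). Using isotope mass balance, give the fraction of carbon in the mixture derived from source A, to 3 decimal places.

0.801

δ_A = (0.0106414/0.0112400 − 1)×1000 = (0.946744 − 1)×1000 = -53.256‰
δ_B = (0.0112081/0.0112400 − 1)×1000 = (0.997162 − 1)×1000 = -2.838‰
f_A = (δ_mix − δ_B)/(δ_A − δ_B) = (-43.23 − (-2.838))/(-53.256 − (-2.838))
f_A = -40.392 / -50.418 = 0.8011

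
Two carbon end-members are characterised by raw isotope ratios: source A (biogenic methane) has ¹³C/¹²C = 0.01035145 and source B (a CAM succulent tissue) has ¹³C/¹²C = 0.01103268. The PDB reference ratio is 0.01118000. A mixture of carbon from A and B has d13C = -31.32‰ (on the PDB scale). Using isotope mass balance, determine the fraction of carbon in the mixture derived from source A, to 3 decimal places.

δ_A = (0.01035145/0.01118000 − 1)×1000 = (0.925890 − 1)×1000 = -74.110‰
δ_B = (0.01103268/0.01118000 − 1)×1000 = (0.986823 − 1)×1000 = -13.177‰
f_A = (δ_mix − δ_B)/(δ_A − δ_B) = (-31.32 − (-13.177))/(-74.110 − (-13.177))
f_A = -18.143 / -60.933 = 0.2978

0.298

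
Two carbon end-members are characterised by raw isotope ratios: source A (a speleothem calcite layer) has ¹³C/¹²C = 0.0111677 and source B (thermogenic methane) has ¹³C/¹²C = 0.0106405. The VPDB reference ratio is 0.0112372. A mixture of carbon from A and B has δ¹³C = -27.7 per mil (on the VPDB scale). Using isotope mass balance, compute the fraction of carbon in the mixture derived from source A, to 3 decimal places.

δ_A = (0.0111677/0.0112372 − 1)×1000 = (0.993815 − 1)×1000 = -6.185 per mil
δ_B = (0.0106405/0.0112372 − 1)×1000 = (0.946900 − 1)×1000 = -53.100 per mil
f_A = (δ_mix − δ_B)/(δ_A − δ_B) = (-27.7 − (-53.100))/(-6.185 − (-53.100))
f_A = 25.400 / 46.916 = 0.5414

0.541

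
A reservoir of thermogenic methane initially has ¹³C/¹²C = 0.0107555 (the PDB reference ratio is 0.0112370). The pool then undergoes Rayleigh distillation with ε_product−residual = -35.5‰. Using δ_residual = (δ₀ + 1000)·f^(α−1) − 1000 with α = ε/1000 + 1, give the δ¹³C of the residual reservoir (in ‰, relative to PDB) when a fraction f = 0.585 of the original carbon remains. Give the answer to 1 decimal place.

δ₀ = (0.0107555/0.0112370 − 1)×1000 = (0.957150 − 1)×1000 = -42.850‰
α − 1 = ε/1000 = -0.0355
f^(α−1) = 0.585^(-0.0355) = 1.019215
δ_res = (-42.850 + 1000) × 1.019215 − 1000 = 975.542 − 1000 = -24.46‰

-24.5‰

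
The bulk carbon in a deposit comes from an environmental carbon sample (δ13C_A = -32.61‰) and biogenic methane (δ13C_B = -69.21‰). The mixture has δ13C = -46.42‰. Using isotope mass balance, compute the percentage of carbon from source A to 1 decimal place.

δ_mix = f_A·δ_A + (1 − f_A)·δ_B  ⇒  f_A = (δ_mix − δ_B)/(δ_A − δ_B)
f_A = (-46.42 − (-69.21)) / (-32.61 − (-69.21))
f_A = 22.79 / 36.60 = 0.6227

62.3%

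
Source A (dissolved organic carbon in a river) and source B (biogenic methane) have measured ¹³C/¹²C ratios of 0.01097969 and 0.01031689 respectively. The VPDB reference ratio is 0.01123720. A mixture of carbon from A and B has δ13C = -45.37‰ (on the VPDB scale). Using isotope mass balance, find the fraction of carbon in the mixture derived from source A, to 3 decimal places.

δ_A = (0.01097969/0.01123720 − 1)×1000 = (0.977084 − 1)×1000 = -22.916‰
δ_B = (0.01031689/0.01123720 − 1)×1000 = (0.918101 − 1)×1000 = -81.899‰
f_A = (δ_mix − δ_B)/(δ_A − δ_B) = (-45.37 − (-81.899))/(-22.916 − (-81.899))
f_A = 36.529 / 58.983 = 0.6193

0.619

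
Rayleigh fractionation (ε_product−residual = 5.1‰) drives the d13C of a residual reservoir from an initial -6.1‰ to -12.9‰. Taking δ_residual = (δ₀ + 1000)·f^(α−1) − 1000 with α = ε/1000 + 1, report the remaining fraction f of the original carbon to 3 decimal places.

α − 1 = ε/1000 = 0.0051
(δ_res + 1000)/(δ₀ + 1000) = (-12.9 + 1000)/(-6.1 + 1000) = 987.1/993.9 = 0.993158
f = 0.993158^(1/0.0051) = exp(ln(0.993158)/0.0051) = exp(-0.00687/0.0051)
f = exp(-1.3461) = 0.2602

0.260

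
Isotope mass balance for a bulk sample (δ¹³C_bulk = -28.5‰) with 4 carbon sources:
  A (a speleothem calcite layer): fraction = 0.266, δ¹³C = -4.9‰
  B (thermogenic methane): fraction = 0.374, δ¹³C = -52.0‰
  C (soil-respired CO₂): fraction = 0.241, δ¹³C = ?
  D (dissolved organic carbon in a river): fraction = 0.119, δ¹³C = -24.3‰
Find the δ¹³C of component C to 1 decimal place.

Isotope mass balance: δ_bulk = Σ fᵢ·δᵢ.
-28.5 = 0.266×(-4.9) + 0.374×(-52.0) + 0.241×δ_C + 0.119×(-24.3)
0.241·δ_C = -28.5 − (-23.643) = -4.857
δ_C = -4.857 / 0.241 = -20.15‰

-20.2‰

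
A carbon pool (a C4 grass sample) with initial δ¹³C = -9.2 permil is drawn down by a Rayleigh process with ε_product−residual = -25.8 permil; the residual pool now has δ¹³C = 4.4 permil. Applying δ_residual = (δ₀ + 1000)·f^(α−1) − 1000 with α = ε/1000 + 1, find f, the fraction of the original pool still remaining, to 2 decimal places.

α − 1 = ε/1000 = -0.0258
(δ_res + 1000)/(δ₀ + 1000) = (4.4 + 1000)/(-9.2 + 1000) = 1004.4/990.8 = 1.013726
f = 1.013726^(1/-0.0258) = exp(ln(1.013726)/-0.0258) = exp(0.01363/-0.0258)
f = exp(-0.5284) = 0.5895

0.59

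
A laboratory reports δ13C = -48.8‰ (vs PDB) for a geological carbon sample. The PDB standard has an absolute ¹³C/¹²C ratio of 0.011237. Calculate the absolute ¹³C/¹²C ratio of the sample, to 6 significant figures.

0.0106886

R_sample = R_standard × (δ13C/1000 + 1)
R_sample = 0.011237 × (-48.8/1000 + 1) = 0.011237 × 0.951200
R_sample = 0.0106886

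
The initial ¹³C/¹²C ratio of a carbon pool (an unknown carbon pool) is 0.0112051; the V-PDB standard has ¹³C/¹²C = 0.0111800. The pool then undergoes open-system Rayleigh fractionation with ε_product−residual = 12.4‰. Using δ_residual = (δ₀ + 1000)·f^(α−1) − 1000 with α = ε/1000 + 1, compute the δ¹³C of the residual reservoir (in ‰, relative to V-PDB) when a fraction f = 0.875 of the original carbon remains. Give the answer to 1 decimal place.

0.6‰

δ₀ = (0.0112051/0.0111800 − 1)×1000 = (1.002245 − 1)×1000 = 2.245‰
α − 1 = ε/1000 = 0.0124
f^(α−1) = 0.875^(0.0124) = 0.998346
δ_res = (2.245 + 1000) × 0.998346 − 1000 = 1000.587 − 1000 = 0.59‰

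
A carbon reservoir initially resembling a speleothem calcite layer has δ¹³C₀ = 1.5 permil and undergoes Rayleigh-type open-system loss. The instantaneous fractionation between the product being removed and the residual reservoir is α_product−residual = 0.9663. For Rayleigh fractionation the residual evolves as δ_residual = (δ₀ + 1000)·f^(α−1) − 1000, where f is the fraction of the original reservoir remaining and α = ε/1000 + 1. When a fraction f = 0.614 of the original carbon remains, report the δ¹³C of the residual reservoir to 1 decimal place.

Rayleigh residual: δ_res = (δ₀ + 1000)·f^(α−1) − 1000
α − 1 = -0.03370
f^(α−1) = 0.614^(-0.03370) = 1.016573
δ_res = (1.5 + 1000) × 1.016573 − 1000 = 1018.098 − 1000 = 18.10 permil

18.1 permil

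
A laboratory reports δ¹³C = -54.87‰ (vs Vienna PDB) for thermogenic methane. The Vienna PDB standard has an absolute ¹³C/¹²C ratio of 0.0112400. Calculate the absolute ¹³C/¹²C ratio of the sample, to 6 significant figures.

R_sample = R_standard × (δ¹³C/1000 + 1)
R_sample = 0.0112400 × (-54.87/1000 + 1) = 0.0112400 × 0.945130
R_sample = 0.0106233

0.0106233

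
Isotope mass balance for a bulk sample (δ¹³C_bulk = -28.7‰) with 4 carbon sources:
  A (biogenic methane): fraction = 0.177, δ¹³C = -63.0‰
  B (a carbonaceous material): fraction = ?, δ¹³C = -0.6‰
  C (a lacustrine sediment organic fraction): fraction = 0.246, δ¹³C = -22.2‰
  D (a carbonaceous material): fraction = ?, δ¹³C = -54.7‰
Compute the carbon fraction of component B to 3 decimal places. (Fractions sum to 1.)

0.360

Let f_B and f_D be the unknown fractions; fractions sum to 1 so f_B + f_D = 0.577.
Mass balance: Σ fᵢ·δᵢ = δ_bulk ⇒ f_B·(-0.6) + f_D·(-54.7) = -28.7 − (-16.612) = -12.088
Substitute f_D = 0.577 − f_B:
f_B·(-0.6 − -54.7) = -12.088 − 0.577×(-54.7) = 19.474
f_B = 19.474 / 54.1 = 0.3600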